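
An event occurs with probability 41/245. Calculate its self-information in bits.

Information content I(x) = -log₂(p(x))
I = -log₂(41/245) = -log₂(0.1673)
I = 2.5791 bits


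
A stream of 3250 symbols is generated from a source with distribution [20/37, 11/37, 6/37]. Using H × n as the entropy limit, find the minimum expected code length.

Entropy H = 1.4256 bits/symbol
Minimum bits = H × n = 1.4256 × 3250
= 4633.24 bits


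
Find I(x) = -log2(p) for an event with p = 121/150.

Information content I(x) = -log₂(p(x))
I = -log₂(121/150) = -log₂(0.8067)
I = 0.3100 bits


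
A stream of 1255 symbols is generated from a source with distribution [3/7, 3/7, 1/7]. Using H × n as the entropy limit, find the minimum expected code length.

Entropy H = 1.4488 bits/symbol
Minimum bits = H × n = 1.4488 × 1255
= 1818.26 bits


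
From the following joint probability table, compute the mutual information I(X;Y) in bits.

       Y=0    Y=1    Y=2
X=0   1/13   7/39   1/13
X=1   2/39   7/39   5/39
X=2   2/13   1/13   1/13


H(X) = 1.5821, H(Y) = 1.5522, H(X,Y) = 3.0433
I(X;Y) = H(X) + H(Y) - H(X,Y) = 0.0910 bits


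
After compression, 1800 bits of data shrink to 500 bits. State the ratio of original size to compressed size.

Compression ratio = Original / Compressed
= 1800 / 500 = 3.60:1


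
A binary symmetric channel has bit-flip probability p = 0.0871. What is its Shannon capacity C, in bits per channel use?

For BSC with error probability p:
C = 1 - H(p) where H(p) is binary entropy
H(0.0871) = -0.0871 × log₂(0.0871) - 0.9129 × log₂(0.9129)
H(p) = 0.4267
C = 1 - 0.4267 = 0.5733 bits/use


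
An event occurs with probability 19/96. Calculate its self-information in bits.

Information content I(x) = -log₂(p(x))
I = -log₂(19/96) = -log₂(0.1979)
I = 2.3370 bits


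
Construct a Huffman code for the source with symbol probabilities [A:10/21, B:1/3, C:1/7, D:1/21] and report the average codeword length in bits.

Huffman tree construction:
Combine smallest probabilities repeatedly
Resulting codes:
  A: 0 (length 1)
  B: 11 (length 2)
  C: 101 (length 3)
  D: 100 (length 3)
Average length = Σ p(s) × length(s) = 1.7143 bits


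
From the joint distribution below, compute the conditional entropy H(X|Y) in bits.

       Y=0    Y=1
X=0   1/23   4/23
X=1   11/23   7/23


H(X|Y) = Σ_y p(y) H(X|Y=y)
  p(Y=0) = 12/23, H(X|Y=0) = 0.4138
  p(Y=1) = 11/23, H(X|Y=1) = 0.9457
H(X|Y) = 0.5217×0.4138 + 0.4783×0.9457 = 0.6682 bits


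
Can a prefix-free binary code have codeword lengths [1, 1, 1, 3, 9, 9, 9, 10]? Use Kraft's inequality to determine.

Kraft inequality: Σ 2^(-l_i) ≤ 1 for prefix-free code
Calculating: 2^(-1) + 2^(-1) + 2^(-1) + 2^(-3) + 2^(-9) + 2^(-9) + 2^(-9) + 2^(-10)
= 0.5 + 0.5 + 0.5 + 0.125 + 0.001953125 + 0.001953125 + 0.001953125 + 0.0009765625
= 1.6318
Since 1.6318 > 1, prefix-free code does not exist


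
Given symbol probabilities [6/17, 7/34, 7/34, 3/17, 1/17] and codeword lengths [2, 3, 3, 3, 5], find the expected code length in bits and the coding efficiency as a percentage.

Average length L = Σ p_i × l_i = 2.7647 bits
Entropy H = 2.1512 bits
Efficiency η = H/L × 100% = 77.81%


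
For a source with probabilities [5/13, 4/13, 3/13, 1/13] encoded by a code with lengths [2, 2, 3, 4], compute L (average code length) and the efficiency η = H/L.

Average length L = Σ p_i × l_i = 2.3846 bits
Entropy H = 1.8262 bits
Efficiency η = H/L × 100% = 76.58%


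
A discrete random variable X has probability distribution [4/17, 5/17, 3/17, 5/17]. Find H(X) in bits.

H(X) = -Σ p(x) log₂ p(x)
  -4/17 × log₂(4/17) = 0.4912
  -5/17 × log₂(5/17) = 0.5193
  -3/17 × log₂(3/17) = 0.4416
  -5/17 × log₂(5/17) = 0.5193
H(X) = 1.9713 bits


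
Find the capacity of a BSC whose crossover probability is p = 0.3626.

For BSC with error probability p:
C = 1 - H(p) where H(p) is binary entropy
H(0.3626) = -0.3626 × log₂(0.3626) - 0.6374 × log₂(0.6374)
H(p) = 0.9448
C = 1 - 0.9448 = 0.0552 bits/use


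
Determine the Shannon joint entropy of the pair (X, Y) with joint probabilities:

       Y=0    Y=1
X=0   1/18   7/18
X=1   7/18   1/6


H(X,Y) = -Σ p(x,y) log₂ p(x,y)
  p(0,0)=1/18: -0.0556 × log₂(0.0556) = 0.2317
  p(0,1)=7/18: -0.3889 × log₂(0.3889) = 0.5299
  p(1,0)=7/18: -0.3889 × log₂(0.3889) = 0.5299
  p(1,1)=1/6: -0.1667 × log₂(0.1667) = 0.4308
H(X,Y) = 1.7223 bits


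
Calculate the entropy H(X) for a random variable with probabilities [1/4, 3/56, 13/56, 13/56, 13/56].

H(X) = -Σ p(x) log₂ p(x)
  -1/4 × log₂(1/4) = 0.5000
  -3/56 × log₂(3/56) = 0.2262
  -13/56 × log₂(13/56) = 0.4891
  -13/56 × log₂(13/56) = 0.4891
  -13/56 × log₂(13/56) = 0.4891
H(X) = 2.1935 bits


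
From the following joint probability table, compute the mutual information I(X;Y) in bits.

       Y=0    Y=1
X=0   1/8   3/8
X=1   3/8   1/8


H(X) = 1.0000, H(Y) = 1.0000, H(X,Y) = 1.8113
I(X;Y) = H(X) + H(Y) - H(X,Y) = 0.1887 bits


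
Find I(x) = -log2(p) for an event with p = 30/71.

Information content I(x) = -log₂(p(x))
I = -log₂(30/71) = -log₂(0.4225)
I = 1.2429 bits


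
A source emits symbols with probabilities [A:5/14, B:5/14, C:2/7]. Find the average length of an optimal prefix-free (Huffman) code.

Huffman tree construction:
Combine smallest probabilities repeatedly
Resulting codes:
  A: 11 (length 2)
  B: 0 (length 1)
  C: 10 (length 2)
Average length = Σ p(s) × length(s) = 1.6429 bits


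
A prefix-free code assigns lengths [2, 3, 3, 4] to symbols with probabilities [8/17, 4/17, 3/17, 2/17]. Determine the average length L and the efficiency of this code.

Average length L = Σ p_i × l_i = 2.6471 bits
Entropy H = 1.8078 bits
Efficiency η = H/L × 100% = 68.29%


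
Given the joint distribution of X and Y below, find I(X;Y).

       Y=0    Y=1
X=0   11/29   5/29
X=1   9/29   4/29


H(X) = 0.9923, H(Y) = 0.8936, H(X,Y) = 1.8858
I(X;Y) = H(X) + H(Y) - H(X,Y) = 0.0000 bits


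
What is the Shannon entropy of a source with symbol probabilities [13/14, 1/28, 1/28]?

H(X) = -Σ p(x) log₂ p(x)
  -13/14 × log₂(13/14) = 0.0993
  -1/28 × log₂(1/28) = 0.1717
  -1/28 × log₂(1/28) = 0.1717
H(X) = 0.4427 bits


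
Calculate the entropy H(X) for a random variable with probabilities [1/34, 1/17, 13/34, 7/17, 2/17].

H(X) = -Σ p(x) log₂ p(x)
  -1/34 × log₂(1/34) = 0.1496
  -1/17 × log₂(1/17) = 0.2404
  -13/34 × log₂(13/34) = 0.5303
  -7/17 × log₂(7/17) = 0.5271
  -2/17 × log₂(2/17) = 0.3632
H(X) = 1.8107 bits


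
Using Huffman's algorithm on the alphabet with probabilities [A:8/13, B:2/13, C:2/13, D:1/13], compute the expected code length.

Huffman tree construction:
Combine smallest probabilities repeatedly
Resulting codes:
  A: 1 (length 1)
  B: 011 (length 3)
  C: 00 (length 2)
  D: 010 (length 3)
Average length = Σ p(s) × length(s) = 1.6154 bits


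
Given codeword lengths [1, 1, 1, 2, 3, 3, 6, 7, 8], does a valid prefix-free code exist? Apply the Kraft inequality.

Kraft inequality: Σ 2^(-l_i) ≤ 1 for prefix-free code
Calculating: 2^(-1) + 2^(-1) + 2^(-1) + 2^(-2) + 2^(-3) + 2^(-3) + 2^(-6) + 2^(-7) + 2^(-8)
= 0.5 + 0.5 + 0.5 + 0.25 + 0.125 + 0.125 + 0.015625 + 0.0078125 + 0.00390625
= 2.0273
Since 2.0273 > 1, prefix-free code does not exist


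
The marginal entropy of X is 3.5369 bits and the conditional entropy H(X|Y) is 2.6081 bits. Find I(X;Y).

I(X;Y) = H(X) - H(X|Y)
I(X;Y) = 3.5369 - 2.6081 = 0.9288 bits


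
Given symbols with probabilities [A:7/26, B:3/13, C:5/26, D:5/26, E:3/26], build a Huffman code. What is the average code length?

Huffman tree construction:
Combine smallest probabilities repeatedly
Resulting codes:
  A: 10 (length 2)
  B: 01 (length 2)
  C: 111 (length 3)
  D: 00 (length 2)
  E: 110 (length 3)
Average length = Σ p(s) × length(s) = 2.3077 bits


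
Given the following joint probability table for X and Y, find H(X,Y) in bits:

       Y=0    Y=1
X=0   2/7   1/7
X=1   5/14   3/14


H(X,Y) = -Σ p(x,y) log₂ p(x,y)
  p(0,0)=2/7: -0.2857 × log₂(0.2857) = 0.5164
  p(0,1)=1/7: -0.1429 × log₂(0.1429) = 0.4011
  p(1,0)=5/14: -0.3571 × log₂(0.3571) = 0.5305
  p(1,1)=3/14: -0.2143 × log₂(0.2143) = 0.4762
H(X,Y) = 1.9242 bits


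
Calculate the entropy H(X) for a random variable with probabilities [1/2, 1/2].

H(X) = -Σ p(x) log₂ p(x)
  -1/2 × log₂(1/2) = 0.5000
  -1/2 × log₂(1/2) = 0.5000
H(X) = 1.0000 bits


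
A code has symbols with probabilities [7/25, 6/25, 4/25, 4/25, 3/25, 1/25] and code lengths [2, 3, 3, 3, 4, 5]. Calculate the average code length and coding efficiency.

Average length L = Σ p_i × l_i = 2.9200 bits
Entropy H = 2.4072 bits
Efficiency η = H/L × 100% = 82.44%


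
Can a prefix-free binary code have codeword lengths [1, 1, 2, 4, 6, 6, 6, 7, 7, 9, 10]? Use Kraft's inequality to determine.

Kraft inequality: Σ 2^(-l_i) ≤ 1 for prefix-free code
Calculating: 2^(-1) + 2^(-1) + 2^(-2) + 2^(-4) + 2^(-6) + 2^(-6) + 2^(-6) + 2^(-7) + 2^(-7) + 2^(-9) + 2^(-10)
= 0.5 + 0.5 + 0.25 + 0.0625 + 0.015625 + 0.015625 + 0.015625 + 0.0078125 + 0.0078125 + 0.001953125 + 0.0009765625
= 1.3779
Since 1.3779 > 1, prefix-free code does not exist


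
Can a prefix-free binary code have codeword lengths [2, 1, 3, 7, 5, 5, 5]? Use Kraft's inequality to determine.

Kraft inequality: Σ 2^(-l_i) ≤ 1 for prefix-free code
Calculating: 2^(-2) + 2^(-1) + 2^(-3) + 2^(-7) + 2^(-5) + 2^(-5) + 2^(-5)
= 0.25 + 0.5 + 0.125 + 0.0078125 + 0.03125 + 0.03125 + 0.03125
= 0.9766
Since 0.9766 ≤ 1, prefix-free code exists


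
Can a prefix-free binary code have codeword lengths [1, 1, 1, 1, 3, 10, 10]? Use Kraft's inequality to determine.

Kraft inequality: Σ 2^(-l_i) ≤ 1 for prefix-free code
Calculating: 2^(-1) + 2^(-1) + 2^(-1) + 2^(-1) + 2^(-3) + 2^(-10) + 2^(-10)
= 0.5 + 0.5 + 0.5 + 0.5 + 0.125 + 0.0009765625 + 0.0009765625
= 2.1270
Since 2.1270 > 1, prefix-free code does not exist


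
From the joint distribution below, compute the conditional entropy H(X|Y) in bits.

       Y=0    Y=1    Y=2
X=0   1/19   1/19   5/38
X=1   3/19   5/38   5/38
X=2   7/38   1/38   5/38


H(X|Y) = Σ_y p(y) H(X|Y=y)
  p(Y=0) = 15/38, H(X|Y=0) = 1.4295
  p(Y=1) = 4/19, H(X|Y=1) = 1.2988
  p(Y=2) = 15/38, H(X|Y=2) = 1.5850
H(X|Y) = 0.3947×1.4295 + 0.2105×1.2988 + 0.3947×1.5850 = 1.4633 bits


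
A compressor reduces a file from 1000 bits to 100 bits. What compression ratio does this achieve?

Compression ratio = Original / Compressed
= 1000 / 100 = 10.00:1


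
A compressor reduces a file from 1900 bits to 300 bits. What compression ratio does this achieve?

Compression ratio = Original / Compressed
= 1900 / 300 = 6.33:1


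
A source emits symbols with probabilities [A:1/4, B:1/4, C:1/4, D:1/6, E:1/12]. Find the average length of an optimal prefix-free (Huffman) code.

Huffman tree construction:
Combine smallest probabilities repeatedly
Resulting codes:
  A: 00 (length 2)
  B: 01 (length 2)
  C: 10 (length 2)
  D: 111 (length 3)
  E: 110 (length 3)
Average length = Σ p(s) × length(s) = 2.2500 bits


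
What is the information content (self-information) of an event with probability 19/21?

Information content I(x) = -log₂(p(x))
I = -log₂(19/21) = -log₂(0.9048)
I = 0.1444 bits


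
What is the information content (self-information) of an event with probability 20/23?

Information content I(x) = -log₂(p(x))
I = -log₂(20/23) = -log₂(0.8696)
I = 0.2016 bits


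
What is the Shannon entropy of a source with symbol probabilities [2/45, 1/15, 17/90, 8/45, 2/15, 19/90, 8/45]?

H(X) = -Σ p(x) log₂ p(x)
  -2/45 × log₂(2/45) = 0.1996
  -1/15 × log₂(1/15) = 0.2605
  -17/90 × log₂(17/90) = 0.4542
  -8/45 × log₂(8/45) = 0.4430
  -2/15 × log₂(2/15) = 0.3876
  -19/90 × log₂(19/90) = 0.4737
  -8/45 × log₂(8/45) = 0.4430
H(X) = 2.6616 bits


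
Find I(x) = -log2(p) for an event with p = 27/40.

Information content I(x) = -log₂(p(x))
I = -log₂(27/40) = -log₂(0.6750)
I = 0.5670 bits


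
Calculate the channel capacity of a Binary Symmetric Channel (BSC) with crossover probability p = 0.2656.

For BSC with error probability p:
C = 1 - H(p) where H(p) is binary entropy
H(0.2656) = -0.2656 × log₂(0.2656) - 0.7344 × log₂(0.7344)
H(p) = 0.8351
C = 1 - 0.8351 = 0.1649 bits/use


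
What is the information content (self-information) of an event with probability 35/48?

Information content I(x) = -log₂(p(x))
I = -log₂(35/48) = -log₂(0.7292)
I = 0.4557 bits


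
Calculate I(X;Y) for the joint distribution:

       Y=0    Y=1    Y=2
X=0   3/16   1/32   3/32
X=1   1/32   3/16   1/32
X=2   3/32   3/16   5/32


H(X) = 1.5462, H(Y) = 1.5671, H(X,Y) = 2.8860
I(X;Y) = H(X) + H(Y) - H(X,Y) = 0.2273 bits


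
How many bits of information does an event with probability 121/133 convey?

Information content I(x) = -log₂(p(x))
I = -log₂(121/133) = -log₂(0.9098)
I = 0.1364 bits


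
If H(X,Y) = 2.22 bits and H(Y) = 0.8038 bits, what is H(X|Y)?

Chain rule: H(X,Y) = H(X|Y) + H(Y)
H(X|Y) = H(X,Y) - H(Y) = 2.22 - 0.8038 = 1.4162 bits


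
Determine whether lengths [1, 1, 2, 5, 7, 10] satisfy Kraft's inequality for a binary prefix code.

Kraft inequality: Σ 2^(-l_i) ≤ 1 for prefix-free code
Calculating: 2^(-1) + 2^(-1) + 2^(-2) + 2^(-5) + 2^(-7) + 2^(-10)
= 0.5 + 0.5 + 0.25 + 0.03125 + 0.0078125 + 0.0009765625
= 1.2900
Since 1.2900 > 1, prefix-free code does not exist


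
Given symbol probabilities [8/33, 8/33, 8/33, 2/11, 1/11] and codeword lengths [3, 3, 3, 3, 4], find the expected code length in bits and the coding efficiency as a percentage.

Average length L = Σ p_i × l_i = 3.0909 bits
Entropy H = 2.2485 bits
Efficiency η = H/L × 100% = 72.75%


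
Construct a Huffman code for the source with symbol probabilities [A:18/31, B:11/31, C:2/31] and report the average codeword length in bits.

Huffman tree construction:
Combine smallest probabilities repeatedly
Resulting codes:
  A: 1 (length 1)
  B: 01 (length 2)
  C: 00 (length 2)
Average length = Σ p(s) × length(s) = 1.4194 bits


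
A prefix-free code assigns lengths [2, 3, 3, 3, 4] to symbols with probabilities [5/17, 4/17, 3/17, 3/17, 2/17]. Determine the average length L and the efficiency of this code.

Average length L = Σ p_i × l_i = 2.8235 bits
Entropy H = 2.2569 bits
Efficiency η = H/L × 100% = 79.93%


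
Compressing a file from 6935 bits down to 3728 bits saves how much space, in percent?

Space savings = (1 - Compressed/Original) × 100%
= (1 - 3728/6935) × 100%
= 46.24%


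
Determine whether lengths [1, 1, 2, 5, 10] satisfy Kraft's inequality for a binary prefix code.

Kraft inequality: Σ 2^(-l_i) ≤ 1 for prefix-free code
Calculating: 2^(-1) + 2^(-1) + 2^(-2) + 2^(-5) + 2^(-10)
= 0.5 + 0.5 + 0.25 + 0.03125 + 0.0009765625
= 1.2822
Since 1.2822 > 1, prefix-free code does not exist


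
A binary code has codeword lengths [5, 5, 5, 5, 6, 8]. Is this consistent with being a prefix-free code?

Kraft inequality: Σ 2^(-l_i) ≤ 1 for prefix-free code
Calculating: 2^(-5) + 2^(-5) + 2^(-5) + 2^(-5) + 2^(-6) + 2^(-8)
= 0.03125 + 0.03125 + 0.03125 + 0.03125 + 0.015625 + 0.00390625
= 0.1445
Since 0.1445 ≤ 1, prefix-free code exists


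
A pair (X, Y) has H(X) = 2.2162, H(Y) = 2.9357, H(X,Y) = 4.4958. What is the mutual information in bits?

I(X;Y) = H(X) + H(Y) - H(X,Y)
I(X;Y) = 2.2162 + 2.9357 - 4.4958 = 0.6561 bits


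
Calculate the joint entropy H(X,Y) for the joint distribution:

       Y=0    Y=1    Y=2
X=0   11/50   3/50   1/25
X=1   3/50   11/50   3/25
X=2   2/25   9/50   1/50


H(X,Y) = -Σ p(x,y) log₂ p(x,y)
  p(0,0)=11/50: -0.2200 × log₂(0.2200) = 0.4806
  p(0,1)=3/50: -0.0600 × log₂(0.0600) = 0.2435
  p(0,2)=1/25: -0.0400 × log₂(0.0400) = 0.1858
  p(1,0)=3/50: -0.0600 × log₂(0.0600) = 0.2435
  p(1,1)=11/50: -0.2200 × log₂(0.2200) = 0.4806
  p(1,2)=3/25: -0.1200 × log₂(0.1200) = 0.3671
  p(2,0)=2/25: -0.0800 × log₂(0.0800) = 0.2915
  p(2,1)=9/50: -0.1800 × log₂(0.1800) = 0.4453
  p(2,2)=1/50: -0.0200 × log₂(0.0200) = 0.1129
H(X,Y) = 2.8507 bits


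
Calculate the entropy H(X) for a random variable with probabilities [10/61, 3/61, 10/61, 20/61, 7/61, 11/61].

H(X) = -Σ p(x) log₂ p(x)
  -10/61 × log₂(10/61) = 0.4277
  -3/61 × log₂(3/61) = 0.2137
  -10/61 × log₂(10/61) = 0.4277
  -20/61 × log₂(20/61) = 0.5275
  -7/61 × log₂(7/61) = 0.3584
  -11/61 × log₂(11/61) = 0.4456
H(X) = 2.4006 bits


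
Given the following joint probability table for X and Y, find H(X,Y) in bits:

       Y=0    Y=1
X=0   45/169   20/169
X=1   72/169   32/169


H(X,Y) = -Σ p(x,y) log₂ p(x,y)
  p(0,0)=45/169: -0.2663 × log₂(0.2663) = 0.5083
  p(0,1)=20/169: -0.1183 × log₂(0.1183) = 0.3644
  p(1,0)=72/169: -0.4260 × log₂(0.4260) = 0.5244
  p(1,1)=32/169: -0.1893 × log₂(0.1893) = 0.4546
H(X,Y) = 1.8517 bits


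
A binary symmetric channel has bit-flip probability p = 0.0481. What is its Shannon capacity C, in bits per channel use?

For BSC with error probability p:
C = 1 - H(p) where H(p) is binary entropy
H(0.0481) = -0.0481 × log₂(0.0481) - 0.9519 × log₂(0.9519)
H(p) = 0.2783
C = 1 - 0.2783 = 0.7217 bits/use


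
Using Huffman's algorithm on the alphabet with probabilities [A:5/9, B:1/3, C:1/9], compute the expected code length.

Huffman tree construction:
Combine smallest probabilities repeatedly
Resulting codes:
  A: 1 (length 1)
  B: 01 (length 2)
  C: 00 (length 2)
Average length = Σ p(s) × length(s) = 1.4444 bits


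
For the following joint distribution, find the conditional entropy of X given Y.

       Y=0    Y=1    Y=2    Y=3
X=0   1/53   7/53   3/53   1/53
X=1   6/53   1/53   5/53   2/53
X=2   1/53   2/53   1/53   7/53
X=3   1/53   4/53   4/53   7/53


H(X|Y) = Σ_y p(y) H(X|Y=y)
  p(Y=0) = 9/53, H(X|Y=0) = 1.4466
  p(Y=1) = 14/53, H(X|Y=1) = 1.6894
  p(Y=2) = 13/53, H(X|Y=2) = 1.8262
  p(Y=3) = 17/53, H(X|Y=3) = 1.6579
H(X|Y) = 0.1698×1.4466 + 0.2642×1.6894 + 0.2453×1.8262 + 0.3208×1.6579 = 1.6716 bits


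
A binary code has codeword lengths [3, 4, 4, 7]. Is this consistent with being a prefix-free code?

Kraft inequality: Σ 2^(-l_i) ≤ 1 for prefix-free code
Calculating: 2^(-3) + 2^(-4) + 2^(-4) + 2^(-7)
= 0.125 + 0.0625 + 0.0625 + 0.0078125
= 0.2578
Since 0.2578 ≤ 1, prefix-free code exists


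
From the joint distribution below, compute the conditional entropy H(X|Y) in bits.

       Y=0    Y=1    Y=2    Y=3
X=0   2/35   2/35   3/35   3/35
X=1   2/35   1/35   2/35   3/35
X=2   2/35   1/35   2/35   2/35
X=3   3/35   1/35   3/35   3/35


H(X|Y) = Σ_y p(y) H(X|Y=y)
  p(Y=0) = 9/35, H(X|Y=0) = 1.9749
  p(Y=1) = 1/7, H(X|Y=1) = 1.9219
  p(Y=2) = 2/7, H(X|Y=2) = 1.9710
  p(Y=3) = 11/35, H(X|Y=3) = 1.9808
H(X|Y) = 0.2571×1.9749 + 0.1429×1.9219 + 0.2857×1.9710 + 0.3143×1.9808 = 1.9681 bits


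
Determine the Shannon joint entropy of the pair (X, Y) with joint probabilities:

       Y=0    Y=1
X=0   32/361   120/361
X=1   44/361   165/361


H(X,Y) = -Σ p(x,y) log₂ p(x,y)
  p(0,0)=32/361: -0.0886 × log₂(0.0886) = 0.3099
  p(0,1)=120/361: -0.3324 × log₂(0.3324) = 0.5282
  p(1,0)=44/361: -0.1219 × log₂(0.1219) = 0.3701
  p(1,1)=165/361: -0.4571 × log₂(0.4571) = 0.5163
H(X,Y) = 1.7244 bits


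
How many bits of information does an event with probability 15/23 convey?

Information content I(x) = -log₂(p(x))
I = -log₂(15/23) = -log₂(0.6522)
I = 0.6167 bits


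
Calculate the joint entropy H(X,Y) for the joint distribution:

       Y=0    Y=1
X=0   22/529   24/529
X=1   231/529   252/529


H(X,Y) = -Σ p(x,y) log₂ p(x,y)
  p(0,0)=22/529: -0.0416 × log₂(0.0416) = 0.1908
  p(0,1)=24/529: -0.0454 × log₂(0.0454) = 0.2024
  p(1,0)=231/529: -0.4367 × log₂(0.4367) = 0.5220
  p(1,1)=252/529: -0.4764 × log₂(0.4764) = 0.5096
H(X,Y) = 1.4249 bits


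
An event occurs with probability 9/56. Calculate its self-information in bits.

Information content I(x) = -log₂(p(x))
I = -log₂(9/56) = -log₂(0.1607)
I = 2.6374 bits


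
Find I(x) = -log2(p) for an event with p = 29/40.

Information content I(x) = -log₂(p(x))
I = -log₂(29/40) = -log₂(0.7250)
I = 0.4639 bits


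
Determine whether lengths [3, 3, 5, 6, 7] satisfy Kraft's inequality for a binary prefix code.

Kraft inequality: Σ 2^(-l_i) ≤ 1 for prefix-free code
Calculating: 2^(-3) + 2^(-3) + 2^(-5) + 2^(-6) + 2^(-7)
= 0.125 + 0.125 + 0.03125 + 0.015625 + 0.0078125
= 0.3047
Since 0.3047 ≤ 1, prefix-free code exists


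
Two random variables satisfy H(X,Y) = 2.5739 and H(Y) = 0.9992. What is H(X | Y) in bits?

Chain rule: H(X,Y) = H(X|Y) + H(Y)
H(X|Y) = H(X,Y) - H(Y) = 2.5739 - 0.9992 = 1.5747 bits


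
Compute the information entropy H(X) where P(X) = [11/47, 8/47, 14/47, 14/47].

H(X) = -Σ p(x) log₂ p(x)
  -11/47 × log₂(11/47) = 0.4904
  -8/47 × log₂(8/47) = 0.4348
  -14/47 × log₂(14/47) = 0.5205
  -14/47 × log₂(14/47) = 0.5205
H(X) = 1.9661 bits


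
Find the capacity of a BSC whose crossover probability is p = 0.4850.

For BSC with error probability p:
C = 1 - H(p) where H(p) is binary entropy
H(0.4850) = -0.4850 × log₂(0.4850) - 0.5150 × log₂(0.5150)
H(p) = 0.9994
C = 1 - 0.9994 = 0.0006 bits/use


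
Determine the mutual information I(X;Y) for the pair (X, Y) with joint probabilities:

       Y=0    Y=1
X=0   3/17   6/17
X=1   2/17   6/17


H(X) = 0.9975, H(Y) = 0.8740, H(X,Y) = 1.8654
I(X;Y) = H(X) + H(Y) - H(X,Y) = 0.0060 bits


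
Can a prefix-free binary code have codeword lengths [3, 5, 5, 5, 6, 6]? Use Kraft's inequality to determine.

Kraft inequality: Σ 2^(-l_i) ≤ 1 for prefix-free code
Calculating: 2^(-3) + 2^(-5) + 2^(-5) + 2^(-5) + 2^(-6) + 2^(-6)
= 0.125 + 0.03125 + 0.03125 + 0.03125 + 0.015625 + 0.015625
= 0.2500
Since 0.2500 ≤ 1, prefix-free code exists


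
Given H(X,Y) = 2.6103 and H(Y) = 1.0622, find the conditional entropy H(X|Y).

Chain rule: H(X,Y) = H(X|Y) + H(Y)
H(X|Y) = H(X,Y) - H(Y) = 2.6103 - 1.0622 = 1.5481 bits


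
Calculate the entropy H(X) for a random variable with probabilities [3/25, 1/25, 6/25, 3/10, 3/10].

H(X) = -Σ p(x) log₂ p(x)
  -3/25 × log₂(3/25) = 0.3671
  -1/25 × log₂(1/25) = 0.1858
  -6/25 × log₂(6/25) = 0.4941
  -3/10 × log₂(3/10) = 0.5211
  -3/10 × log₂(3/10) = 0.5211
H(X) = 2.0891 bits


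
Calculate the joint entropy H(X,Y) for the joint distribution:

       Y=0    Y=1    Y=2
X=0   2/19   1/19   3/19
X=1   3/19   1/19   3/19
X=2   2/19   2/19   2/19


H(X,Y) = -Σ p(x,y) log₂ p(x,y)
  p(0,0)=2/19: -0.1053 × log₂(0.1053) = 0.3419
  p(0,1)=1/19: -0.0526 × log₂(0.0526) = 0.2236
  p(0,2)=3/19: -0.1579 × log₂(0.1579) = 0.4205
  p(1,0)=3/19: -0.1579 × log₂(0.1579) = 0.4205
  p(1,1)=1/19: -0.0526 × log₂(0.0526) = 0.2236
  p(1,2)=3/19: -0.1579 × log₂(0.1579) = 0.4205
  p(2,0)=2/19: -0.1053 × log₂(0.1053) = 0.3419
  p(2,1)=2/19: -0.1053 × log₂(0.1053) = 0.3419
  p(2,2)=2/19: -0.1053 × log₂(0.1053) = 0.3419
H(X,Y) = 3.0761 bits


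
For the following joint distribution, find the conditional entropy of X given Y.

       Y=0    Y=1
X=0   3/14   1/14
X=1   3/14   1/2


H(X|Y) = Σ_y p(y) H(X|Y=y)
  p(Y=0) = 3/7, H(X|Y=0) = 1.0000
  p(Y=1) = 4/7, H(X|Y=1) = 0.5436
H(X|Y) = 0.4286×1.0000 + 0.5714×0.5436 = 0.7392 bits


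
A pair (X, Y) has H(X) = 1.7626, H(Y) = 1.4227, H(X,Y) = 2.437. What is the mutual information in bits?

I(X;Y) = H(X) + H(Y) - H(X,Y)
I(X;Y) = 1.7626 + 1.4227 - 2.437 = 0.7483 bits


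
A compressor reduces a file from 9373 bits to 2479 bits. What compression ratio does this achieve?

Compression ratio = Original / Compressed
= 9373 / 2479 = 3.78:1


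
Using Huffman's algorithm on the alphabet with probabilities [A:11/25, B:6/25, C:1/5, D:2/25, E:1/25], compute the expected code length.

Huffman tree construction:
Combine smallest probabilities repeatedly
Resulting codes:
  A: 0 (length 1)
  B: 10 (length 2)
  C: 111 (length 3)
  D: 1101 (length 4)
  E: 1100 (length 4)
Average length = Σ p(s) × length(s) = 2.0000 bits


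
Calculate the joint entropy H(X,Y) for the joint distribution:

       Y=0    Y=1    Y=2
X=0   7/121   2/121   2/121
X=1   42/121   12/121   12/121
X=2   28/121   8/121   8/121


H(X,Y) = -Σ p(x,y) log₂ p(x,y)
  p(0,0)=7/121: -0.0579 × log₂(0.0579) = 0.2379
  p(0,1)=2/121: -0.0165 × log₂(0.0165) = 0.0978
  p(0,2)=2/121: -0.0165 × log₂(0.0165) = 0.0978
  p(1,0)=42/121: -0.3471 × log₂(0.3471) = 0.5299
  p(1,1)=12/121: -0.0992 × log₂(0.0992) = 0.3306
  p(1,2)=12/121: -0.0992 × log₂(0.0992) = 0.3306
  p(2,0)=28/121: -0.2314 × log₂(0.2314) = 0.4886
  p(2,1)=8/121: -0.0661 × log₂(0.0661) = 0.2591
  p(2,2)=8/121: -0.0661 × log₂(0.0661) = 0.2591
H(X,Y) = 2.6315 bits


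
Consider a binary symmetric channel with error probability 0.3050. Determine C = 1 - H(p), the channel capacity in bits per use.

For BSC with error probability p:
C = 1 - H(p) where H(p) is binary entropy
H(0.3050) = -0.3050 × log₂(0.3050) - 0.6950 × log₂(0.6950)
H(p) = 0.8873
C = 1 - 0.8873 = 0.1127 bits/use


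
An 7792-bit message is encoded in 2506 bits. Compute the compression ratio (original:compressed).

Compression ratio = Original / Compressed
= 7792 / 2506 = 3.11:1


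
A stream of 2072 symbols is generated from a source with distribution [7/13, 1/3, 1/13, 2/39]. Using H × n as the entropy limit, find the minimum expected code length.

Entropy H = 1.5136 bits/symbol
Minimum bits = H × n = 1.5136 × 2072
= 3136.23 bits


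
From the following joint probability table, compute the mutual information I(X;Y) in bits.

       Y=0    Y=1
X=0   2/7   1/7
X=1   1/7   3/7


H(X) = 0.9852, H(Y) = 0.9852, H(X,Y) = 1.8424
I(X;Y) = H(X) + H(Y) - H(X,Y) = 0.1281 bits


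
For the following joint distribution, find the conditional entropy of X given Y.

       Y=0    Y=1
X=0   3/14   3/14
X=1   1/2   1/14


H(X|Y) = Σ_y p(y) H(X|Y=y)
  p(Y=0) = 5/7, H(X|Y=0) = 0.8813
  p(Y=1) = 2/7, H(X|Y=1) = 0.8113
H(X|Y) = 0.7143×0.8813 + 0.2857×0.8113 = 0.8613 bits


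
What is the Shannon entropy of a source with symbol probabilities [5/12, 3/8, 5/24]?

H(X) = -Σ p(x) log₂ p(x)
  -5/12 × log₂(5/12) = 0.5263
  -3/8 × log₂(3/8) = 0.5306
  -5/24 × log₂(5/24) = 0.4715
H(X) = 1.5284 bits


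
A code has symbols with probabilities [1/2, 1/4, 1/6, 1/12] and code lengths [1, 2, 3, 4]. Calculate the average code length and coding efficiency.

Average length L = Σ p_i × l_i = 1.8333 bits
Entropy H = 1.7296 bits
Efficiency η = H/L × 100% = 94.34%


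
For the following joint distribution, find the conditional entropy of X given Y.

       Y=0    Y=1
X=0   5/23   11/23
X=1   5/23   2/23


H(X|Y) = Σ_y p(y) H(X|Y=y)
  p(Y=0) = 10/23, H(X|Y=0) = 1.0000
  p(Y=1) = 13/23, H(X|Y=1) = 0.6194
H(X|Y) = 0.4348×1.0000 + 0.5652×0.6194 = 0.7849 bits


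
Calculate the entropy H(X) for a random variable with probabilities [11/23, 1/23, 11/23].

H(X) = -Σ p(x) log₂ p(x)
  -11/23 × log₂(11/23) = 0.5089
  -1/23 × log₂(1/23) = 0.1967
  -11/23 × log₂(11/23) = 0.5089
H(X) = 1.2145 bits


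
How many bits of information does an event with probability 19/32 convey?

Information content I(x) = -log₂(p(x))
I = -log₂(19/32) = -log₂(0.5938)
I = 0.7521 bits


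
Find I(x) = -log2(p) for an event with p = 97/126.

Information content I(x) = -log₂(p(x))
I = -log₂(97/126) = -log₂(0.7698)
I = 0.3774 bits


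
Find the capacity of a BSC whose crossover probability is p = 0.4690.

For BSC with error probability p:
C = 1 - H(p) where H(p) is binary entropy
H(0.4690) = -0.4690 × log₂(0.4690) - 0.5310 × log₂(0.5310)
H(p) = 0.9972
C = 1 - 0.9972 = 0.0028 bits/use


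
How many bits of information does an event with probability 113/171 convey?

Information content I(x) = -log₂(p(x))
I = -log₂(113/171) = -log₂(0.6608)
I = 0.5977 bits


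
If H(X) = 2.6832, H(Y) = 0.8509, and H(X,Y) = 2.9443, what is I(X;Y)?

I(X;Y) = H(X) + H(Y) - H(X,Y)
I(X;Y) = 2.6832 + 0.8509 - 2.9443 = 0.5898 bits


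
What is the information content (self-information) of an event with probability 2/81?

Information content I(x) = -log₂(p(x))
I = -log₂(2/81) = -log₂(0.0247)
I = 5.3399 bits


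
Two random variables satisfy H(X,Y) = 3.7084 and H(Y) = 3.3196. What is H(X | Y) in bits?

Chain rule: H(X,Y) = H(X|Y) + H(Y)
H(X|Y) = H(X,Y) - H(Y) = 3.7084 - 3.3196 = 0.3888 bits


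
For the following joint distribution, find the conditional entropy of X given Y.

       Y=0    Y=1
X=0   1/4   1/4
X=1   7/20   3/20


H(X|Y) = Σ_y p(y) H(X|Y=y)
  p(Y=0) = 3/5, H(X|Y=0) = 0.9799
  p(Y=1) = 2/5, H(X|Y=1) = 0.9544
H(X|Y) = 0.6000×0.9799 + 0.4000×0.9544 = 0.9697 bits


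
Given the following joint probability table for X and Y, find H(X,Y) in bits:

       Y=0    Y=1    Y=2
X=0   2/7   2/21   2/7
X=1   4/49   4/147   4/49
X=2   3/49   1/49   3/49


H(X,Y) = -Σ p(x,y) log₂ p(x,y)
  p(0,0)=2/7: -0.2857 × log₂(0.2857) = 0.5164
  p(0,1)=2/21: -0.0952 × log₂(0.0952) = 0.3231
  p(0,2)=2/7: -0.2857 × log₂(0.2857) = 0.5164
  p(1,0)=4/49: -0.0816 × log₂(0.0816) = 0.2951
  p(1,1)=4/147: -0.0272 × log₂(0.0272) = 0.1415
  p(1,2)=4/49: -0.0816 × log₂(0.0816) = 0.2951
  p(2,0)=3/49: -0.0612 × log₂(0.0612) = 0.2467
  p(2,1)=1/49: -0.0204 × log₂(0.0204) = 0.1146
  p(2,2)=3/49: -0.0612 × log₂(0.0612) = 0.2467
H(X,Y) = 2.6955 bits


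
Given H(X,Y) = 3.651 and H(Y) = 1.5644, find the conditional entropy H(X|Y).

Chain rule: H(X,Y) = H(X|Y) + H(Y)
H(X|Y) = H(X,Y) - H(Y) = 3.651 - 1.5644 = 2.0866 bits


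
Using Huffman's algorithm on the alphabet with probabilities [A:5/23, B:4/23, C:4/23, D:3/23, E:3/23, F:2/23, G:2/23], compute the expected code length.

Huffman tree construction:
Combine smallest probabilities repeatedly
Resulting codes:
  A: 01 (length 2)
  B: 110 (length 3)
  C: 111 (length 3)
  D: 100 (length 3)
  E: 101 (length 3)
  F: 000 (length 3)
  G: 001 (length 3)
Average length = Σ p(s) × length(s) = 2.7826 bits


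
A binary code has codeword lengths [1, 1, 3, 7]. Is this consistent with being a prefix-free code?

Kraft inequality: Σ 2^(-l_i) ≤ 1 for prefix-free code
Calculating: 2^(-1) + 2^(-1) + 2^(-3) + 2^(-7)
= 0.5 + 0.5 + 0.125 + 0.0078125
= 1.1328
Since 1.1328 > 1, prefix-free code does not exist


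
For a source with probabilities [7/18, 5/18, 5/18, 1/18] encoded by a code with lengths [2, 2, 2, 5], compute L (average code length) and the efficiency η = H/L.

Average length L = Σ p_i × l_i = 2.1667 bits
Entropy H = 1.7882 bits
Efficiency η = H/L × 100% = 82.53%


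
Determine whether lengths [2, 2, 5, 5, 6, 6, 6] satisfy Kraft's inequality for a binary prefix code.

Kraft inequality: Σ 2^(-l_i) ≤ 1 for prefix-free code
Calculating: 2^(-2) + 2^(-2) + 2^(-5) + 2^(-5) + 2^(-6) + 2^(-6) + 2^(-6)
= 0.25 + 0.25 + 0.03125 + 0.03125 + 0.015625 + 0.015625 + 0.015625
= 0.6094
Since 0.6094 ≤ 1, prefix-free code exists


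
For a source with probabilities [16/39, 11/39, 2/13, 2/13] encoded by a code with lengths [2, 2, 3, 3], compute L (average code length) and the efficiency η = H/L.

Average length L = Σ p_i × l_i = 2.3077 bits
Entropy H = 1.8733 bits
Efficiency η = H/L × 100% = 81.17%


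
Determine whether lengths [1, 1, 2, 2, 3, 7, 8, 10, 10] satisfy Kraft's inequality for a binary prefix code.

Kraft inequality: Σ 2^(-l_i) ≤ 1 for prefix-free code
Calculating: 2^(-1) + 2^(-1) + 2^(-2) + 2^(-2) + 2^(-3) + 2^(-7) + 2^(-8) + 2^(-10) + 2^(-10)
= 0.5 + 0.5 + 0.25 + 0.25 + 0.125 + 0.0078125 + 0.00390625 + 0.0009765625 + 0.0009765625
= 1.6387
Since 1.6387 > 1, prefix-free code does not exist


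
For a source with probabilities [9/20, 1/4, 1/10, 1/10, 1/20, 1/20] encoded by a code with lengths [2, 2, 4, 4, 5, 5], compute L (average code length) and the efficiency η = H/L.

Average length L = Σ p_i × l_i = 2.7000 bits
Entropy H = 2.1150 bits
Efficiency η = H/L × 100% = 78.33%


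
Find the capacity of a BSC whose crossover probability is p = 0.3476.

For BSC with error probability p:
C = 1 - H(p) where H(p) is binary entropy
H(0.3476) = -0.3476 × log₂(0.3476) - 0.6524 × log₂(0.6524)
H(p) = 0.9319
C = 1 - 0.9319 = 0.0681 bits/use


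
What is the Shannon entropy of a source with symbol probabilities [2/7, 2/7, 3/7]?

H(X) = -Σ p(x) log₂ p(x)
  -2/7 × log₂(2/7) = 0.5164
  -2/7 × log₂(2/7) = 0.5164
  -3/7 × log₂(3/7) = 0.5239
H(X) = 1.5567 bits


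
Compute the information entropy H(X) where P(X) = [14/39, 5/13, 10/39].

H(X) = -Σ p(x) log₂ p(x)
  -14/39 × log₂(14/39) = 0.5306
  -5/13 × log₂(5/13) = 0.5302
  -10/39 × log₂(10/39) = 0.5035
H(X) = 1.5642 bits


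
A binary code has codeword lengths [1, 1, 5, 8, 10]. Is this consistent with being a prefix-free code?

Kraft inequality: Σ 2^(-l_i) ≤ 1 for prefix-free code
Calculating: 2^(-1) + 2^(-1) + 2^(-5) + 2^(-8) + 2^(-10)
= 0.5 + 0.5 + 0.03125 + 0.00390625 + 0.0009765625
= 1.0361
Since 1.0361 > 1, prefix-free code does not exist


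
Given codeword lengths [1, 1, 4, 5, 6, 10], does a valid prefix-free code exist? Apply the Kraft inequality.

Kraft inequality: Σ 2^(-l_i) ≤ 1 for prefix-free code
Calculating: 2^(-1) + 2^(-1) + 2^(-4) + 2^(-5) + 2^(-6) + 2^(-10)
= 0.5 + 0.5 + 0.0625 + 0.03125 + 0.015625 + 0.0009765625
= 1.1104
Since 1.1104 > 1, prefix-free code does not exist


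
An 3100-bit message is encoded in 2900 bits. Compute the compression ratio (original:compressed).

Compression ratio = Original / Compressed
= 3100 / 2900 = 1.07:1


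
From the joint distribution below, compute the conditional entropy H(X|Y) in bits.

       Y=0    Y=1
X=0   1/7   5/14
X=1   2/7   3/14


H(X|Y) = Σ_y p(y) H(X|Y=y)
  p(Y=0) = 3/7, H(X|Y=0) = 0.9183
  p(Y=1) = 4/7, H(X|Y=1) = 0.9544
H(X|Y) = 0.4286×0.9183 + 0.5714×0.9544 = 0.9389 bits


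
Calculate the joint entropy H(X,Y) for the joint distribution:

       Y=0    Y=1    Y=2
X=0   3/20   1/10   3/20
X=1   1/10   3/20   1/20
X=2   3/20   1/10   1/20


H(X,Y) = -Σ p(x,y) log₂ p(x,y)
  p(0,0)=3/20: -0.1500 × log₂(0.1500) = 0.4105
  p(0,1)=1/10: -0.1000 × log₂(0.1000) = 0.3322
  p(0,2)=3/20: -0.1500 × log₂(0.1500) = 0.4105
  p(1,0)=1/10: -0.1000 × log₂(0.1000) = 0.3322
  p(1,1)=3/20: -0.1500 × log₂(0.1500) = 0.4105
  p(1,2)=1/20: -0.0500 × log₂(0.0500) = 0.2161
  p(2,0)=3/20: -0.1500 × log₂(0.1500) = 0.4105
  p(2,1)=1/10: -0.1000 × log₂(0.1000) = 0.3322
  p(2,2)=1/20: -0.0500 × log₂(0.0500) = 0.2161
H(X,Y) = 3.0710 bits


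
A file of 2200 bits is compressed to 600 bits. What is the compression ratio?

Compression ratio = Original / Compressed
= 2200 / 600 = 3.67:1


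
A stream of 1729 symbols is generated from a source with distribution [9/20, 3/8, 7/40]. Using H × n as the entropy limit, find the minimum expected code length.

Entropy H = 1.4891 bits/symbol
Minimum bits = H × n = 1.4891 × 1729
= 2574.64 bits


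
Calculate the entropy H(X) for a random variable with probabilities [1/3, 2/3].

H(X) = -Σ p(x) log₂ p(x)
  -1/3 × log₂(1/3) = 0.5283
  -2/3 × log₂(2/3) = 0.3900
H(X) = 0.9183 bits


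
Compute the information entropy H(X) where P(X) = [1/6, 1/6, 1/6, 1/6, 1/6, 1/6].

H(X) = -Σ p(x) log₂ p(x)
  -1/6 × log₂(1/6) = 0.4308
  -1/6 × log₂(1/6) = 0.4308
  -1/6 × log₂(1/6) = 0.4308
  -1/6 × log₂(1/6) = 0.4308
  -1/6 × log₂(1/6) = 0.4308
  -1/6 × log₂(1/6) = 0.4308
H(X) = 2.5850 bits


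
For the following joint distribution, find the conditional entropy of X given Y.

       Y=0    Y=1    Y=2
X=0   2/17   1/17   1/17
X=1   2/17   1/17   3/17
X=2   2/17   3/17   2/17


H(X|Y) = Σ_y p(y) H(X|Y=y)
  p(Y=0) = 6/17, H(X|Y=0) = 1.5850
  p(Y=1) = 5/17, H(X|Y=1) = 1.3710
  p(Y=2) = 6/17, H(X|Y=2) = 1.4591
H(X|Y) = 0.3529×1.5850 + 0.2941×1.3710 + 0.3529×1.4591 = 1.4776 bits


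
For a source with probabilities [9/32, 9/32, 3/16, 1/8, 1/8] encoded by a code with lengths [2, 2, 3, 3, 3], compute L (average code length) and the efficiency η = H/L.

Average length L = Σ p_i × l_i = 2.4375 bits
Entropy H = 2.2322 bits
Efficiency η = H/L × 100% = 91.58%


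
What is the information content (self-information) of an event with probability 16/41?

Information content I(x) = -log₂(p(x))
I = -log₂(16/41) = -log₂(0.3902)
I = 1.3576 bits


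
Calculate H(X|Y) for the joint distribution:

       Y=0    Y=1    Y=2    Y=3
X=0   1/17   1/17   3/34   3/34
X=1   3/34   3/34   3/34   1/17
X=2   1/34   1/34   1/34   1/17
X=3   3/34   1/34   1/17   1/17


H(X|Y) = Σ_y p(y) H(X|Y=y)
  p(Y=0) = 9/34, H(X|Y=0) = 1.8911
  p(Y=1) = 7/34, H(X|Y=1) = 1.8424
  p(Y=2) = 9/34, H(X|Y=2) = 1.8911
  p(Y=3) = 9/34, H(X|Y=3) = 1.9749
H(X|Y) = 0.2647×1.8911 + 0.2059×1.8424 + 0.2647×1.8911 + 0.2647×1.9749 = 1.9032 bits


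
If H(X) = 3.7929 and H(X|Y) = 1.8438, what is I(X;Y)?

I(X;Y) = H(X) - H(X|Y)
I(X;Y) = 3.7929 - 1.8438 = 1.9491 bits


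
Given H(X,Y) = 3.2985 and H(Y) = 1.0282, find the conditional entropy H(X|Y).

Chain rule: H(X,Y) = H(X|Y) + H(Y)
H(X|Y) = H(X,Y) - H(Y) = 3.2985 - 1.0282 = 2.2703 bits


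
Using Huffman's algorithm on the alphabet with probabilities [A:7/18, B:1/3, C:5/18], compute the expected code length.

Huffman tree construction:
Combine smallest probabilities repeatedly
Resulting codes:
  A: 0 (length 1)
  B: 11 (length 2)
  C: 10 (length 2)
Average length = Σ p(s) × length(s) = 1.6111 bits


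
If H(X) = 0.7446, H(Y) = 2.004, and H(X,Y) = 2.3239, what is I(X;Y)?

I(X;Y) = H(X) + H(Y) - H(X,Y)
I(X;Y) = 0.7446 + 2.004 - 2.3239 = 0.4247 bits


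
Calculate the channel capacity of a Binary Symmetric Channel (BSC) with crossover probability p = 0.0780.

For BSC with error probability p:
C = 1 - H(p) where H(p) is binary entropy
H(0.0780) = -0.0780 × log₂(0.0780) - 0.9220 × log₂(0.9220)
H(p) = 0.3951
C = 1 - 0.3951 = 0.6049 bits/use


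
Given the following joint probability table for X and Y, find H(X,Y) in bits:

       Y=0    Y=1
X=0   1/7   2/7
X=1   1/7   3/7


H(X,Y) = -Σ p(x,y) log₂ p(x,y)
  p(0,0)=1/7: -0.1429 × log₂(0.1429) = 0.4011
  p(0,1)=2/7: -0.2857 × log₂(0.2857) = 0.5164
  p(1,0)=1/7: -0.1429 × log₂(0.1429) = 0.4011
  p(1,1)=3/7: -0.4286 × log₂(0.4286) = 0.5239
H(X,Y) = 1.8424 bits


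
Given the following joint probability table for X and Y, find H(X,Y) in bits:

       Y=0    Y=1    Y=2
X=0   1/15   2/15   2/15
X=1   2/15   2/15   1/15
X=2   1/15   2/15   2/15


H(X,Y) = -Σ p(x,y) log₂ p(x,y)
  p(0,0)=1/15: -0.0667 × log₂(0.0667) = 0.2605
  p(0,1)=2/15: -0.1333 × log₂(0.1333) = 0.3876
  p(0,2)=2/15: -0.1333 × log₂(0.1333) = 0.3876
  p(1,0)=2/15: -0.1333 × log₂(0.1333) = 0.3876
  p(1,1)=2/15: -0.1333 × log₂(0.1333) = 0.3876
  p(1,2)=1/15: -0.0667 × log₂(0.0667) = 0.2605
  p(2,0)=1/15: -0.0667 × log₂(0.0667) = 0.2605
  p(2,1)=2/15: -0.1333 × log₂(0.1333) = 0.3876
  p(2,2)=2/15: -0.1333 × log₂(0.1333) = 0.3876
H(X,Y) = 3.1069 bits


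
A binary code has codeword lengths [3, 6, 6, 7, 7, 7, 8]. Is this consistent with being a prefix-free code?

Kraft inequality: Σ 2^(-l_i) ≤ 1 for prefix-free code
Calculating: 2^(-3) + 2^(-6) + 2^(-6) + 2^(-7) + 2^(-7) + 2^(-7) + 2^(-8)
= 0.125 + 0.015625 + 0.015625 + 0.0078125 + 0.0078125 + 0.0078125 + 0.00390625
= 0.1836
Since 0.1836 ≤ 1, prefix-free code exists


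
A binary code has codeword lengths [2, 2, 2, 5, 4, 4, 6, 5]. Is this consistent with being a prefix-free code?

Kraft inequality: Σ 2^(-l_i) ≤ 1 for prefix-free code
Calculating: 2^(-2) + 2^(-2) + 2^(-2) + 2^(-5) + 2^(-4) + 2^(-4) + 2^(-6) + 2^(-5)
= 0.25 + 0.25 + 0.25 + 0.03125 + 0.0625 + 0.0625 + 0.015625 + 0.03125
= 0.9531
Since 0.9531 ≤ 1, prefix-free code exists
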